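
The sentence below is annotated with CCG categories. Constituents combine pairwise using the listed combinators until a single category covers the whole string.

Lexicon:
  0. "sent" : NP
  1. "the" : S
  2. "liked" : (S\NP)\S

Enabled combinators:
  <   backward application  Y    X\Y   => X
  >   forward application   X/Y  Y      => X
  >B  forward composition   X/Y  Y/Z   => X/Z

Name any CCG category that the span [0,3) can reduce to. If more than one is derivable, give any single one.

S

[0,3] S   <
  [0,1] "sent" : NP
  [1,3] S\NP   <
    [1,2] "the" : S
    [2,3] "liked" : (S\NP)\S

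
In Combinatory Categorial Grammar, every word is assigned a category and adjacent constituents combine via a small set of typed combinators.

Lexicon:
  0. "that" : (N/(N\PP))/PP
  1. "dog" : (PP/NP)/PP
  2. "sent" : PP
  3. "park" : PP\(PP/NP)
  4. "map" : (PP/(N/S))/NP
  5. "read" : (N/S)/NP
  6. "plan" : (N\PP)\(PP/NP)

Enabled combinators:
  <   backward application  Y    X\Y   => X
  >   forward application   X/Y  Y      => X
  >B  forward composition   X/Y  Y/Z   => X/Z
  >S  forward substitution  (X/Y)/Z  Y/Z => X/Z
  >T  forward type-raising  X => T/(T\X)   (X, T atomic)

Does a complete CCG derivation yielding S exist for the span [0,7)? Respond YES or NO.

NO

(N/(N\PP))/PP (PP/NP)/PP PP PP\(PP/NP) (PP/(N/S))/NP (N/S)/NP (N\PP)\(PP/NP)
CKY chart[0,7] = {(N/(N\PP))/(PP\N), N, N/(N\N), NP/(NP\N), PP/(PP\N), S/(S\N)}; S ∉ chart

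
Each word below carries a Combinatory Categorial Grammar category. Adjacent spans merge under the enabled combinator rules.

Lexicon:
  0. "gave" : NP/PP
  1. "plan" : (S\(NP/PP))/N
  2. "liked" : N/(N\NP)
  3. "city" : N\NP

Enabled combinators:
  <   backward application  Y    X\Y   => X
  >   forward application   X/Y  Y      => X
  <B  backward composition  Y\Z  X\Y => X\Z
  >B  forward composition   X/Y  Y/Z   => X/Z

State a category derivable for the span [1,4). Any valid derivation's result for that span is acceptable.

[0,4] S   <
  [0,1] "gave" : NP/PP
  [1,4] S\(NP/PP)   >
    [1,2] "plan" : (S\(NP/PP))/N
    [2,4] N   >
      [2,3] "liked" : N/(N\NP)
      [3,4] "city" : N\NP

S\(NP/PP)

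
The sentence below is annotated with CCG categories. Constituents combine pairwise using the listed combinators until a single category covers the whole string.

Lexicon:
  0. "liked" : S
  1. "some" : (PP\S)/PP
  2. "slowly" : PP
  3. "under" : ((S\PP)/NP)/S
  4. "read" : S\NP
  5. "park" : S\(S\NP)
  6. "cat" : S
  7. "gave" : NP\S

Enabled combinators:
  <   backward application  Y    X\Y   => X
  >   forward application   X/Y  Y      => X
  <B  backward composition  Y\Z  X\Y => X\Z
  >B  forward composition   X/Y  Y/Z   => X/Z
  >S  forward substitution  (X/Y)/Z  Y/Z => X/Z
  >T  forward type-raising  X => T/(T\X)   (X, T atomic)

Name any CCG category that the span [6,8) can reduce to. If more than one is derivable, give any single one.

NP

[0,8] S   <
  [0,3] PP   <
    [0,1] "liked" : S
    [1,3] PP\S   >
      [1,2] "some" : (PP\S)/PP
      [2,3] "slowly" : PP
  [3,8] S\PP   >
    [3,6] (S\PP)/NP   >
      [3,4] "under" : ((S\PP)/NP)/S
      [4,6] S   <
        [4,5] "read" : S\NP
        [5,6] "park" : S\(S\NP)
    [6,8] NP   <
      [6,7] "cat" : S
      [7,8] "gave" : NP\S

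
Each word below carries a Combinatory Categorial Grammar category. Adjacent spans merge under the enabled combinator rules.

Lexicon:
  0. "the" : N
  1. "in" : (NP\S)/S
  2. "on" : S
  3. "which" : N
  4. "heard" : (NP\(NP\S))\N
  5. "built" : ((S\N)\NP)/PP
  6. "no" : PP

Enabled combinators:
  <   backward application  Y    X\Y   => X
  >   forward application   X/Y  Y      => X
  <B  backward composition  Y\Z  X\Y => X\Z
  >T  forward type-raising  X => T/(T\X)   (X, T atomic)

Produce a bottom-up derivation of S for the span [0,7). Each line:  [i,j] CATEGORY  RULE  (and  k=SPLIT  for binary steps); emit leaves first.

[0,7] S   >
  [0,1] S/(S\N)   >T
    [0,1] "the" : N
  [1,7] S\N   <
    [1,5] NP   <
      [1,3] NP\S   >
        [1,2] "in" : (NP\S)/S
        [2,3] "on" : S
      [3,5] NP\(NP\S)   <
        [3,4] "which" : N
        [4,5] "heard" : (NP\(NP\S))\N
    [5,7] (S\N)\NP   >
      [5,6] "built" : ((S\N)\NP)/PP
      [6,7] "no" : PP

[0,1] N  lex  "the"
[0,1] S/(S\N)  >T
[1,2] (NP\S)/S  lex  "in"
[2,3] S  lex  "on"
[1,3] NP\S  >  k=2
[3,4] N  lex  "which"
[4,5] (NP\(NP\S))\N  lex  "heard"
[3,5] NP\(NP\S)  <  k=4
[1,5] NP  <  k=3
[5,6] ((S\N)\NP)/PP  lex  "built"
[6,7] PP  lex  "no"
[5,7] (S\N)\NP  >  k=6
[1,7] S\N  <  k=5
[0,7] S  >  k=1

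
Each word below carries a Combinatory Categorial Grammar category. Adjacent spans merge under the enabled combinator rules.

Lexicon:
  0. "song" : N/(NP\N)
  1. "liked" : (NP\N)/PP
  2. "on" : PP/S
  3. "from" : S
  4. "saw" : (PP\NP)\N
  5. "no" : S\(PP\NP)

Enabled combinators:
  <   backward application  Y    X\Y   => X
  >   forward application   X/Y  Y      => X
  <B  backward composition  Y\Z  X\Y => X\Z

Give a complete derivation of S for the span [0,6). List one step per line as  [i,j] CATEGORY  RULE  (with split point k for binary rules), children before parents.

[0,1] N/(NP\N)  lex  "song"
[1,2] (NP\N)/PP  lex  "liked"
[2,3] PP/S  lex  "on"
[3,4] S  lex  "from"
[2,4] PP  >  k=3
[1,4] NP\N  >  k=2
[0,4] N  >  k=1
[4,5] (PP\NP)\N  lex  "saw"
[5,6] S\(PP\NP)  lex  "no"
[4,6] S\N  <B  k=5
[0,6] S  <  k=4

[0,6] S   <
  [0,4] N   >
    [0,1] "song" : N/(NP\N)
    [1,4] NP\N   >
      [1,2] "liked" : (NP\N)/PP
      [2,4] PP   >
        [2,3] "on" : PP/S
        [3,4] "from" : S
  [4,6] S\N   <B
    [4,5] "saw" : (PP\NP)\N
    [5,6] "no" : S\(PP\NP)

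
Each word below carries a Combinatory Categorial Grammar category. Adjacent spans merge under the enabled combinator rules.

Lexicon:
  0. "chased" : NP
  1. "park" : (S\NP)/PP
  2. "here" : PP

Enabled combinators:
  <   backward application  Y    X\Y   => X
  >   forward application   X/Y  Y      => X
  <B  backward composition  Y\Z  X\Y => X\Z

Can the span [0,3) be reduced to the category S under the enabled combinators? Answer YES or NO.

YES

[0,3] S   <
  [0,1] "chased" : NP
  [1,3] S\NP   >
    [1,2] "park" : (S\NP)/PP
    [2,3] "here" : PP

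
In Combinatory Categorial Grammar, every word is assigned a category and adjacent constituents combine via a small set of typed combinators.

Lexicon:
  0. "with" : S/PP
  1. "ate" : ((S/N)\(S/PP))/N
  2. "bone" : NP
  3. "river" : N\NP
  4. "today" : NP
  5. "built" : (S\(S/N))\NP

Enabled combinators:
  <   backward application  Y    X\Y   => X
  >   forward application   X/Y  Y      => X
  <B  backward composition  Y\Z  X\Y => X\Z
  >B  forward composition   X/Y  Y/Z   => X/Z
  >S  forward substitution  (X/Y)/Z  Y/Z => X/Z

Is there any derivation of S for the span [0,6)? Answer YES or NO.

YES

[0,6] S   <
  [0,4] S/N   <
    [0,1] "with" : S/PP
    [1,4] (S/N)\(S/PP)   >
      [1,2] "ate" : ((S/N)\(S/PP))/N
      [2,4] N   <
        [2,3] "bone" : NP
        [3,4] "river" : N\NP
  [4,6] S\(S/N)   <
    [4,5] "today" : NP
    [5,6] "built" : (S\(S/N))\NP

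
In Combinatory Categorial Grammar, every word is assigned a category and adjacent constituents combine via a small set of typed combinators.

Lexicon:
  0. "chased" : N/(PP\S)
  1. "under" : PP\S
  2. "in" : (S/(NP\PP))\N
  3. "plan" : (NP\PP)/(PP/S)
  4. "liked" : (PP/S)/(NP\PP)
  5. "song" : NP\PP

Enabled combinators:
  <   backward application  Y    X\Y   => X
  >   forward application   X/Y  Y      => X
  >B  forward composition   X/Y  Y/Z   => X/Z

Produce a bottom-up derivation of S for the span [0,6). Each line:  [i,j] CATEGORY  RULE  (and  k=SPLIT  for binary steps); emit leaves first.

[0,6] S   >
  [0,3] S/(NP\PP)   <
    [0,2] N   >
      [0,1] "chased" : N/(PP\S)
      [1,2] "under" : PP\S
    [2,3] "in" : (S/(NP\PP))\N
  [3,6] NP\PP   >
    [3,4] "plan" : (NP\PP)/(PP/S)
    [4,6] PP/S   >
      [4,5] "liked" : (PP/S)/(NP\PP)
      [5,6] "song" : NP\PP

[0,1] N/(PP\S)  lex  "chased"
[1,2] PP\S  lex  "under"
[0,2] N  >  k=1
[2,3] (S/(NP\PP))\N  lex  "in"
[0,3] S/(NP\PP)  <  k=2
[3,4] (NP\PP)/(PP/S)  lex  "plan"
[4,5] (PP/S)/(NP\PP)  lex  "liked"
[5,6] NP\PP  lex  "song"
[4,6] PP/S  >  k=5
[3,6] NP\PP  >  k=4
[0,6] S  >  k=3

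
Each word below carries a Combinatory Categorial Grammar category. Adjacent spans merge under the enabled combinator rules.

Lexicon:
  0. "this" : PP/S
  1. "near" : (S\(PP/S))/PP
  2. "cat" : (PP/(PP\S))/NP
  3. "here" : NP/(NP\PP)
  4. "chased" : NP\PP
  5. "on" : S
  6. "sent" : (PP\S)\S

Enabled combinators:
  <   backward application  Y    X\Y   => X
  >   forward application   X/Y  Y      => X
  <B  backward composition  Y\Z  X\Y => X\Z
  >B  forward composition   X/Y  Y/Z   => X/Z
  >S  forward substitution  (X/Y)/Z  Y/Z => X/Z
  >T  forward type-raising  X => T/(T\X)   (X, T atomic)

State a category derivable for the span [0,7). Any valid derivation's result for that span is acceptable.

[0,7] S   <
  [0,1] "this" : PP/S
  [1,7] S\(PP/S)   >
    [1,2] "near" : (S\(PP/S))/PP
    [2,7] PP   >
      [2,5] PP/(PP\S)   >
        [2,3] "cat" : (PP/(PP\S))/NP
        [3,5] NP   >
          [3,4] "here" : NP/(NP\PP)
          [4,5] "chased" : NP\PP
      [5,7] PP\S   <
        [5,6] "on" : S
        [6,7] "sent" : (PP\S)\S

S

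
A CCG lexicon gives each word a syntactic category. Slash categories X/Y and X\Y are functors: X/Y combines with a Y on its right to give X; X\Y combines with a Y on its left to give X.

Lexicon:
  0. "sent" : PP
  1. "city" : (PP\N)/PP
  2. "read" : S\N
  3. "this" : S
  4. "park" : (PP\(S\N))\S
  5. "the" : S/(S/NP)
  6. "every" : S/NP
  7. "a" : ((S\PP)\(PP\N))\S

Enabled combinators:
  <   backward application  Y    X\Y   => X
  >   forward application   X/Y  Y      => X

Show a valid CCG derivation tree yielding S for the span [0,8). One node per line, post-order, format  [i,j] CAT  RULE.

[0,1] PP  lex  "sent"
[1,2] (PP\N)/PP  lex  "city"
[2,3] S\N  lex  "read"
[3,4] S  lex  "this"
[4,5] (PP\(S\N))\S  lex  "park"
[3,5] PP\(S\N)  <  k=4
[2,5] PP  <  k=3
[1,5] PP\N  >  k=2
[5,6] S/(S/NP)  lex  "the"
[6,7] S/NP  lex  "every"
[5,7] S  >  k=6
[7,8] ((S\PP)\(PP\N))\S  lex  "a"
[5,8] (S\PP)\(PP\N)  <  k=7
[1,8] S\PP  <  k=5
[0,8] S  <  k=1

[0,8] S   <
  [0,1] "sent" : PP
  [1,8] S\PP   <
    [1,5] PP\N   >
      [1,2] "city" : (PP\N)/PP
      [2,5] PP   <
        [2,3] "read" : S\N
        [3,5] PP\(S\N)   <
          [3,4] "this" : S
          [4,5] "park" : (PP\(S\N))\S
    [5,8] (S\PP)\(PP\N)   <
      [5,7] S   >
        [5,6] "the" : S/(S/NP)
        [6,7] "every" : S/NP
      [7,8] "a" : ((S\PP)\(PP\N))\S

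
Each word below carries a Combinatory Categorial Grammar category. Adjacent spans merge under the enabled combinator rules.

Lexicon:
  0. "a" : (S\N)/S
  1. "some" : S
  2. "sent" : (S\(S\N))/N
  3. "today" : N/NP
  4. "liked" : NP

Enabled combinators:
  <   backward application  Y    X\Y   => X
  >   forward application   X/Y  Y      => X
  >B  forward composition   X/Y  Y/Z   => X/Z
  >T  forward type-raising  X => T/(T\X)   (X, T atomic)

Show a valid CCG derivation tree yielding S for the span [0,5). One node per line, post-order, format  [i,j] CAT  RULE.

[0,5] S   <
  [0,2] S\N   >
    [0,1] "a" : (S\N)/S
    [1,2] "some" : S
  [2,5] S\(S\N)   >
    [2,3] "sent" : (S\(S\N))/N
    [3,5] N   >
      [3,4] "today" : N/NP
      [4,5] "liked" : NP

[0,1] (S\N)/S  lex  "a"
[1,2] S  lex  "some"
[0,2] S\N  >  k=1
[2,3] (S\(S\N))/N  lex  "sent"
[3,4] N/NP  lex  "today"
[4,5] NP  lex  "liked"
[3,5] N  >  k=4
[2,5] S\(S\N)  >  k=3
[0,5] S  <  k=2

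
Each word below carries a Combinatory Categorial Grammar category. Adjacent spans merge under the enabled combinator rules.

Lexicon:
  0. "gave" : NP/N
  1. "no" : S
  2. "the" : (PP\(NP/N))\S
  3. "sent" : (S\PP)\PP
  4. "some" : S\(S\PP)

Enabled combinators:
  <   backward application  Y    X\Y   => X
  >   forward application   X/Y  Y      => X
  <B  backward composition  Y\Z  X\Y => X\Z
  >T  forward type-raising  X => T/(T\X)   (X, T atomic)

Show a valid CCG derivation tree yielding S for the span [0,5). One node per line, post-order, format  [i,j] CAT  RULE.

[0,5] S   <
  [0,4] S\PP   <
    [0,3] PP   <
      [0,1] "gave" : NP/N
      [1,3] PP\(NP/N)   <
        [1,2] "no" : S
        [2,3] "the" : (PP\(NP/N))\S
    [3,4] "sent" : (S\PP)\PP
  [4,5] "some" : S\(S\PP)

[0,1] NP/N  lex  "gave"
[1,2] S  lex  "no"
[2,3] (PP\(NP/N))\S  lex  "the"
[1,3] PP\(NP/N)  <  k=2
[0,3] PP  <  k=1
[3,4] (S\PP)\PP  lex  "sent"
[0,4] S\PP  <  k=3
[4,5] S\(S\PP)  lex  "some"
[0,5] S  <  k=4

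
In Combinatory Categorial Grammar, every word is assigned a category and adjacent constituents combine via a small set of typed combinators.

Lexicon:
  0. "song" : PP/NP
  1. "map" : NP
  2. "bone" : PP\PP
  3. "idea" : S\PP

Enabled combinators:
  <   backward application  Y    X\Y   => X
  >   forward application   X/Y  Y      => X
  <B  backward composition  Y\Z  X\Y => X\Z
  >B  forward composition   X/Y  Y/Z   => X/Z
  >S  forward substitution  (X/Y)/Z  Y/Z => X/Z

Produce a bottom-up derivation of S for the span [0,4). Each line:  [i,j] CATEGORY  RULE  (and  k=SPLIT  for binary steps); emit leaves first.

[0,4] S   <
  [0,2] PP   >
    [0,1] "song" : PP/NP
    [1,2] "map" : NP
  [2,4] S\PP   <B
    [2,3] "bone" : PP\PP
    [3,4] "idea" : S\PP

[0,1] PP/NP  lex  "song"
[1,2] NP  lex  "map"
[0,2] PP  >  k=1
[2,3] PP\PP  lex  "bone"
[3,4] S\PP  lex  "idea"
[2,4] S\PP  <B  k=3
[0,4] S  <  k=2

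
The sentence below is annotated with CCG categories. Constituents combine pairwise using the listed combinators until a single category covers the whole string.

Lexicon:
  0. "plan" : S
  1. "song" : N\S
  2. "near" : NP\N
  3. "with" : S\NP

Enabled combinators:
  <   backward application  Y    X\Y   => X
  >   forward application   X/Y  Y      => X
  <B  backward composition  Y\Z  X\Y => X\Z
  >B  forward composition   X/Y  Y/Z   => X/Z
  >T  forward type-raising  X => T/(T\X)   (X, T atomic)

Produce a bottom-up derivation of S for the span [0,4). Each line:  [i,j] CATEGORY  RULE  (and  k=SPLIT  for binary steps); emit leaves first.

[0,1] S  lex  "plan"
[1,2] N\S  lex  "song"
[2,3] NP\N  lex  "near"
[1,3] NP\S  <B  k=2
[0,3] NP  <  k=1
[3,4] S\NP  lex  "with"
[0,4] S  <  k=3

[0,4] S   <
  [0,3] NP   <
    [0,1] "plan" : S
    [1,3] NP\S   <B
      [1,2] "song" : N\S
      [2,3] "near" : NP\N
  [3,4] "with" : S\NP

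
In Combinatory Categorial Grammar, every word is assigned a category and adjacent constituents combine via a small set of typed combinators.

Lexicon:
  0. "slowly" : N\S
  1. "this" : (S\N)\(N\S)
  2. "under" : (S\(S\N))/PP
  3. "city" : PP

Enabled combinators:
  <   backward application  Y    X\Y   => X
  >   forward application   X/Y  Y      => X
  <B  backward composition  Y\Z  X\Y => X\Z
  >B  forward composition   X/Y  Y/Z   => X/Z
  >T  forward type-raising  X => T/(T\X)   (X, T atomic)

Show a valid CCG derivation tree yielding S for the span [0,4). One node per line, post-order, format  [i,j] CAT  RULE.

[0,4] S   <
  [0,2] S\N   <
    [0,1] "slowly" : N\S
    [1,2] "this" : (S\N)\(N\S)
  [2,4] S\(S\N)   >
    [2,3] "under" : (S\(S\N))/PP
    [3,4] "city" : PP

[0,1] N\S  lex  "slowly"
[1,2] (S\N)\(N\S)  lex  "this"
[0,2] S\N  <  k=1
[2,3] (S\(S\N))/PP  lex  "under"
[3,4] PP  lex  "city"
[2,4] S\(S\N)  >  k=3
[0,4] S  <  k=2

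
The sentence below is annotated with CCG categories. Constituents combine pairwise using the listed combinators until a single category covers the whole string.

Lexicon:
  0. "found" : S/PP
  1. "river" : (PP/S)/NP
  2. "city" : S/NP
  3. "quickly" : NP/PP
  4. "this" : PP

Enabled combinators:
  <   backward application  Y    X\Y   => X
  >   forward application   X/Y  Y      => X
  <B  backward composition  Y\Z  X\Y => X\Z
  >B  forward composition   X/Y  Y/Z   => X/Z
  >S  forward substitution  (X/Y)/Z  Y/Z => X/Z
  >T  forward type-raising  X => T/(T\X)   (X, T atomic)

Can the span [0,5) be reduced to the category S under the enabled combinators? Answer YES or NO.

YES

[0,5] S   >
  [0,3] S/NP   >B
    [0,1] "found" : S/PP
    [1,3] PP/NP   >S
      [1,2] "river" : (PP/S)/NP
      [2,3] "city" : S/NP
  [3,5] NP   >
    [3,4] "quickly" : NP/PP
    [4,5] "this" : PP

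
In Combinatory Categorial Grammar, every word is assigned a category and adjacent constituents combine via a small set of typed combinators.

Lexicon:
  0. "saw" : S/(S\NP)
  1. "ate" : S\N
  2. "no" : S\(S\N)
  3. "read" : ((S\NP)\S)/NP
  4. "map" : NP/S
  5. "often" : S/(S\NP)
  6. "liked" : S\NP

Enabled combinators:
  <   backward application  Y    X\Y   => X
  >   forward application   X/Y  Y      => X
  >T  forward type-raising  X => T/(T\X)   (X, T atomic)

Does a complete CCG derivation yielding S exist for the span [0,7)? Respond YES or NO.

[0,7] S   >
  [0,1] "saw" : S/(S\NP)
  [1,7] S\NP   <
    [1,3] S   <
      [1,2] "ate" : S\N
      [2,3] "no" : S\(S\N)
    [3,7] (S\NP)\S   >
      [3,4] "read" : ((S\NP)\S)/NP
      [4,7] NP   >
        [4,5] "map" : NP/S
        [5,7] S   >
          [5,6] "often" : S/(S\NP)
          [6,7] "liked" : S\NP

YES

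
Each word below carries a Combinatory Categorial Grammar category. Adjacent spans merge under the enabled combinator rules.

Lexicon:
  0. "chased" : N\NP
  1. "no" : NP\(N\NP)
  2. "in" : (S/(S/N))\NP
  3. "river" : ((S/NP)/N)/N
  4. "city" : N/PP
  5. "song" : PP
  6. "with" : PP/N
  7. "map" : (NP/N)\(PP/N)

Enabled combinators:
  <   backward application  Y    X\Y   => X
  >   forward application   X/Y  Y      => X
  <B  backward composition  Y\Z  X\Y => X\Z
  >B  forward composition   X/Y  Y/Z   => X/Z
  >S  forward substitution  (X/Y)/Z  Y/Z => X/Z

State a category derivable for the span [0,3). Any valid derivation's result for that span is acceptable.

[0,8] S   >
  [0,3] S/(S/N)   <
    [0,2] NP   <
      [0,1] "chased" : N\NP
      [1,2] "no" : NP\(N\NP)
    [2,3] "in" : (S/(S/N))\NP
  [3,8] S/N   >S
    [3,6] (S/NP)/N   >
      [3,4] "river" : ((S/NP)/N)/N
      [4,6] N   >
        [4,5] "city" : N/PP
        [5,6] "song" : PP
    [6,8] NP/N   <
      [6,7] "with" : PP/N
      [7,8] "map" : (NP/N)\(PP/N)

S/(S/N)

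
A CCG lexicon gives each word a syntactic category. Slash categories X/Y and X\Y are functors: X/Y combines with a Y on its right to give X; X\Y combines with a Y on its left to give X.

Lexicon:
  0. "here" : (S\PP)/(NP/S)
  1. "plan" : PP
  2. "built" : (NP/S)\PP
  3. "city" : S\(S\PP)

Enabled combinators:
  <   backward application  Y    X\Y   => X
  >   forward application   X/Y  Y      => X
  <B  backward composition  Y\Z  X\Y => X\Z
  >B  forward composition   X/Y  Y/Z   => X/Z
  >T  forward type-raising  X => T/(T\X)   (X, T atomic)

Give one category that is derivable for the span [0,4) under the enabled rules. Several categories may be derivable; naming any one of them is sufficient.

S

[0,4] S   <
  [0,3] S\PP   >
    [0,1] "here" : (S\PP)/(NP/S)
    [1,3] NP/S   <
      [1,2] "plan" : PP
      [2,3] "built" : (NP/S)\PP
  [3,4] "city" : S\(S\PP)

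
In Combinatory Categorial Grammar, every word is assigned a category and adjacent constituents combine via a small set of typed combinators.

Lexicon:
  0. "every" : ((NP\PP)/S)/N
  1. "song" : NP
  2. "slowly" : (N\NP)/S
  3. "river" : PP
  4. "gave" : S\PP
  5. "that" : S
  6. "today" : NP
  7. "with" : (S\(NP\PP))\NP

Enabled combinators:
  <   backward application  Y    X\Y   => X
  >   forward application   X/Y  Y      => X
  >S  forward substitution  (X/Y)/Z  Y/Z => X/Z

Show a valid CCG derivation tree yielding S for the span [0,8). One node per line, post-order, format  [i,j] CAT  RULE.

[0,8] S   <
  [0,6] NP\PP   >
    [0,5] (NP\PP)/S   >
      [0,1] "every" : ((NP\PP)/S)/N
      [1,5] N   <
        [1,2] "song" : NP
        [2,5] N\NP   >
          [2,3] "slowly" : (N\NP)/S
          [3,5] S   <
            [3,4] "river" : PP
            [4,5] "gave" : S\PP
    [5,6] "that" : S
  [6,8] S\(NP\PP)   <
    [6,7] "today" : NP
    [7,8] "with" : (S\(NP\PP))\NP

[0,1] ((NP\PP)/S)/N  lex  "every"
[1,2] NP  lex  "song"
[2,3] (N\NP)/S  lex  "slowly"
[3,4] PP  lex  "river"
[4,5] S\PP  lex  "gave"
[3,5] S  <  k=4
[2,5] N\NP  >  k=3
[1,5] N  <  k=2
[0,5] (NP\PP)/S  >  k=1
[5,6] S  lex  "that"
[0,6] NP\PP  >  k=5
[6,7] NP  lex  "today"
[7,8] (S\(NP\PP))\NP  lex  "with"
[6,8] S\(NP\PP)  <  k=7
[0,8] S  <  k=6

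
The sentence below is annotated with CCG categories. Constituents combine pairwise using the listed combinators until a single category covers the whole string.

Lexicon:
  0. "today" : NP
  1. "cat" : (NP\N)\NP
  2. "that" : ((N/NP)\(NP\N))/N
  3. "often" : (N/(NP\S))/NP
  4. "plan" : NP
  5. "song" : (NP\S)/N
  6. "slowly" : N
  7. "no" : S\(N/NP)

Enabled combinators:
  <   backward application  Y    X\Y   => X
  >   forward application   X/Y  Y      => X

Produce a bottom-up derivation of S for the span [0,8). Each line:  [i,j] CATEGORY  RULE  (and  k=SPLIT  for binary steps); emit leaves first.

[0,8] S   <
  [0,7] N/NP   <
    [0,2] NP\N   <
      [0,1] "today" : NP
      [1,2] "cat" : (NP\N)\NP
    [2,7] (N/NP)\(NP\N)   >
      [2,3] "that" : ((N/NP)\(NP\N))/N
      [3,7] N   >
        [3,5] N/(NP\S)   >
          [3,4] "often" : (N/(NP\S))/NP
          [4,5] "plan" : NP
        [5,7] NP\S   >
          [5,6] "song" : (NP\S)/N
          [6,7] "slowly" : N
  [7,8] "no" : S\(N/NP)

[0,1] NP  lex  "today"
[1,2] (NP\N)\NP  lex  "cat"
[0,2] NP\N  <  k=1
[2,3] ((N/NP)\(NP\N))/N  lex  "that"
[3,4] (N/(NP\S))/NP  lex  "often"
[4,5] NP  lex  "plan"
[3,5] N/(NP\S)  >  k=4
[5,6] (NP\S)/N  lex  "song"
[6,7] N  lex  "slowly"
[5,7] NP\S  >  k=6
[3,7] N  >  k=5
[2,7] (N/NP)\(NP\N)  >  k=3
[0,7] N/NP  <  k=2
[7,8] S\(N/NP)  lex  "no"
[0,8] S  <  k=7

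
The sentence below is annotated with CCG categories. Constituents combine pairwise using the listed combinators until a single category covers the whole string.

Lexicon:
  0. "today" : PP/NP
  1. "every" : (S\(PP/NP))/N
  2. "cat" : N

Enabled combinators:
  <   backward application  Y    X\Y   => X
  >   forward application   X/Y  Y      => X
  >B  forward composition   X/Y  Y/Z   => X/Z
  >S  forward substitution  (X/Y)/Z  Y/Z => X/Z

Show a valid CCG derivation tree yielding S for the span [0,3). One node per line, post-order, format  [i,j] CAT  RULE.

[0,3] S   <
  [0,1] "today" : PP/NP
  [1,3] S\(PP/NP)   >
    [1,2] "every" : (S\(PP/NP))/N
    [2,3] "cat" : N

[0,1] PP/NP  lex  "today"
[1,2] (S\(PP/NP))/N  lex  "every"
[2,3] N  lex  "cat"
[1,3] S\(PP/NP)  >  k=2
[0,3] S  <  k=1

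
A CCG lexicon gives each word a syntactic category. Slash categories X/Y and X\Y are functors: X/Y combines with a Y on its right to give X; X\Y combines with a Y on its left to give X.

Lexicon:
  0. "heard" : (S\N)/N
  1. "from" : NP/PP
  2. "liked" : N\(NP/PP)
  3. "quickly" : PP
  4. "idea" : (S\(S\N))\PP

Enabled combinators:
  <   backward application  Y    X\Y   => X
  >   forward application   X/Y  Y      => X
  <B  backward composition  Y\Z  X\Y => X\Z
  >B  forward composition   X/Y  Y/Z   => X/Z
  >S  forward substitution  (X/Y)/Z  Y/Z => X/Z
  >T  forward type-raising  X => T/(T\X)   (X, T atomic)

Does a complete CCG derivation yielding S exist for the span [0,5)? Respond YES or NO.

YES

[0,5] S   <
  [0,3] S\N   >
    [0,1] "heard" : (S\N)/N
    [1,3] N   <
      [1,2] "from" : NP/PP
      [2,3] "liked" : N\(NP/PP)
  [3,5] S\(S\N)   <
    [3,4] "quickly" : PP
    [4,5] "idea" : (S\(S\N))\PP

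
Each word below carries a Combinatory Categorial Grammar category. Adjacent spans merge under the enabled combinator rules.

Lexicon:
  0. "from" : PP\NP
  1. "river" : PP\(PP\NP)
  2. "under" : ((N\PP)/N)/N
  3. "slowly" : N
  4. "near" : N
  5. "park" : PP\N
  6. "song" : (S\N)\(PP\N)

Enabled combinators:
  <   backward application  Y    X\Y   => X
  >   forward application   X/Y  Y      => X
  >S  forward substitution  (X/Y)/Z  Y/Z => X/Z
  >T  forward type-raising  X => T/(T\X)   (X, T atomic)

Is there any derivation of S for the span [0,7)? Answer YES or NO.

YES

[0,7] S   <
  [0,5] N   <
    [0,2] PP   <
      [0,1] "from" : PP\NP
      [1,2] "river" : PP\(PP\NP)
    [2,5] N\PP   >
      [2,4] (N\PP)/N   >
        [2,3] "under" : ((N\PP)/N)/N
        [3,4] "slowly" : N
      [4,5] "near" : N
  [5,7] S\N   <
    [5,6] "park" : PP\N
    [6,7] "song" : (S\N)\(PP\N)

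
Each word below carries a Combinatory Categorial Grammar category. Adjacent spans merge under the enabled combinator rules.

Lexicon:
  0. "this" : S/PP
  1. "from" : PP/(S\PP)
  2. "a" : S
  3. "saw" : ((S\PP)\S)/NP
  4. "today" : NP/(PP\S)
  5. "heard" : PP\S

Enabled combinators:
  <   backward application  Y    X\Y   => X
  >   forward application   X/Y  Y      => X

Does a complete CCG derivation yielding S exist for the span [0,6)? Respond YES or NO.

[0,6] S   >
  [0,1] "this" : S/PP
  [1,6] PP   >
    [1,2] "from" : PP/(S\PP)
    [2,6] S\PP   <
      [2,3] "a" : S
      [3,6] (S\PP)\S   >
        [3,4] "saw" : ((S\PP)\S)/NP
        [4,6] NP   >
          [4,5] "today" : NP/(PP\S)
          [5,6] "heard" : PP\S

YES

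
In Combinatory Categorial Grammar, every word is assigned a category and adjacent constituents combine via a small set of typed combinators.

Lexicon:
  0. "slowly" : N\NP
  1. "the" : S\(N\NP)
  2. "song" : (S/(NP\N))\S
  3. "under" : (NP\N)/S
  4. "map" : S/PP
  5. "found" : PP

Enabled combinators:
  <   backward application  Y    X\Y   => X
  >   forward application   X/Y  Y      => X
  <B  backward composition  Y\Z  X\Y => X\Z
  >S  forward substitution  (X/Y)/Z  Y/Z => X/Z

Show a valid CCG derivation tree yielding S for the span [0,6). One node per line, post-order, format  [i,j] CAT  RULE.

[0,6] S   >
  [0,3] S/(NP\N)   <
    [0,2] S   <
      [0,1] "slowly" : N\NP
      [1,2] "the" : S\(N\NP)
    [2,3] "song" : (S/(NP\N))\S
  [3,6] NP\N   >
    [3,4] "under" : (NP\N)/S
    [4,6] S   >
      [4,5] "map" : S/PP
      [5,6] "found" : PP

[0,1] N\NP  lex  "slowly"
[1,2] S\(N\NP)  lex  "the"
[0,2] S  <  k=1
[2,3] (S/(NP\N))\S  lex  "song"
[0,3] S/(NP\N)  <  k=2
[3,4] (NP\N)/S  lex  "under"
[4,5] S/PP  lex  "map"
[5,6] PP  lex  "found"
[4,6] S  >  k=5
[3,6] NP\N  >  k=4
[0,6] S  >  k=3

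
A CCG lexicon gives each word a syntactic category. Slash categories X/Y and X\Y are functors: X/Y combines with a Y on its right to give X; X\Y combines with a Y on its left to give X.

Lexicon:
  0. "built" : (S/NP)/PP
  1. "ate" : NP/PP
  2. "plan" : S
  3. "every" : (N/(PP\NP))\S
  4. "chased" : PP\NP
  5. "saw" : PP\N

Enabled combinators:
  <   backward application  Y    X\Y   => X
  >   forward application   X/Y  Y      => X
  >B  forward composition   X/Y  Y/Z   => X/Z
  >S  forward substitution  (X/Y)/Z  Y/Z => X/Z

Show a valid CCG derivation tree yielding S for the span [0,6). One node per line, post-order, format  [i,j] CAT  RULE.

[0,6] S   >
  [0,2] S/PP   >S
    [0,1] "built" : (S/NP)/PP
    [1,2] "ate" : NP/PP
  [2,6] PP   <
    [2,5] N   >
      [2,4] N/(PP\NP)   <
        [2,3] "plan" : S
        [3,4] "every" : (N/(PP\NP))\S
      [4,5] "chased" : PP\NP
    [5,6] "saw" : PP\N

[0,1] (S/NP)/PP  lex  "built"
[1,2] NP/PP  lex  "ate"
[0,2] S/PP  >S  k=1
[2,3] S  lex  "plan"
[3,4] (N/(PP\NP))\S  lex  "every"
[2,4] N/(PP\NP)  <  k=3
[4,5] PP\NP  lex  "chased"
[2,5] N  >  k=4
[5,6] PP\N  lex  "saw"
[2,6] PP  <  k=5
[0,6] S  >  k=2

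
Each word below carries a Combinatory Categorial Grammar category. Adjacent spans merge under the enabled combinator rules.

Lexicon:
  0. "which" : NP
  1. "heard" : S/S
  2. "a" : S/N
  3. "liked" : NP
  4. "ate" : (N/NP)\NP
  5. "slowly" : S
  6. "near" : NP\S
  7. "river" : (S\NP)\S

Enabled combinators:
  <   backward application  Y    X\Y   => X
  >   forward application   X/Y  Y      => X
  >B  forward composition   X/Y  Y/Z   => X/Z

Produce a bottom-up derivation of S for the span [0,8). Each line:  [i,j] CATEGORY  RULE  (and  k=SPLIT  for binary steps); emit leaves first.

[0,1] NP  lex  "which"
[1,2] S/S  lex  "heard"
[2,3] S/N  lex  "a"
[3,4] NP  lex  "liked"
[4,5] (N/NP)\NP  lex  "ate"
[3,5] N/NP  <  k=4
[2,5] S/NP  >B  k=3
[1,5] S/NP  >B  k=2
[5,6] S  lex  "slowly"
[6,7] NP\S  lex  "near"
[5,7] NP  <  k=6
[1,7] S  >  k=5
[7,8] (S\NP)\S  lex  "river"
[1,8] S\NP  <  k=7
[0,8] S  <  k=1

[0,8] S   <
  [0,1] "which" : NP
  [1,8] S\NP   <
    [1,7] S   >
      [1,5] S/NP   >B
        [1,2] "heard" : S/S
        [2,5] S/NP   >B
          [2,3] "a" : S/N
          [3,5] N/NP   <
            [3,4] "liked" : NP
            [4,5] "ate" : (N/NP)\NP
      [5,7] NP   <
        [5,6] "slowly" : S
        [6,7] "near" : NP\S
    [7,8] "river" : (S\NP)\S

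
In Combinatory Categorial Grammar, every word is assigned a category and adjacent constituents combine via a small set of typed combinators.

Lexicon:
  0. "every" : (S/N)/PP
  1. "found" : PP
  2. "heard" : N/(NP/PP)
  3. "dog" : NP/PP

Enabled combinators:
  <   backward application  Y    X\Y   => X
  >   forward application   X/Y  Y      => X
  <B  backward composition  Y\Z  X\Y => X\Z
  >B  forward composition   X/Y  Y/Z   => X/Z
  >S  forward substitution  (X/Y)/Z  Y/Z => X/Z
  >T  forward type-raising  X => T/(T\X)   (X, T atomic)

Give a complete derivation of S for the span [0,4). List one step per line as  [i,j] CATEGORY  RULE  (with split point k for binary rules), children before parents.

[0,1] (S/N)/PP  lex  "every"
[1,2] PP  lex  "found"
[0,2] S/N  >  k=1
[2,3] N/(NP/PP)  lex  "heard"
[3,4] NP/PP  lex  "dog"
[2,4] N  >  k=3
[0,4] S  >  k=2

[0,4] S   >
  [0,2] S/N   >
    [0,1] "every" : (S/N)/PP
    [1,2] "found" : PP
  [2,4] N   >
    [2,3] "heard" : N/(NP/PP)
    [3,4] "dog" : NP/PP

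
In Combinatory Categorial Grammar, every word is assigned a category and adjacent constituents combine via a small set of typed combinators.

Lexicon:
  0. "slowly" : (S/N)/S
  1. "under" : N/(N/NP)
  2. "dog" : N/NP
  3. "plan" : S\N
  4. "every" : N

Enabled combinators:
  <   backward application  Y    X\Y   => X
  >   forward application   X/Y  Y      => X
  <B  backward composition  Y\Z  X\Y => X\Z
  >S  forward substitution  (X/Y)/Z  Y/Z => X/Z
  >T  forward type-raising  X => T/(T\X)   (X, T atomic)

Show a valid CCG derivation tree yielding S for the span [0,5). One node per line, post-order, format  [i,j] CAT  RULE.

[0,5] S   >
  [0,4] S/N   >
    [0,1] "slowly" : (S/N)/S
    [1,4] S   <
      [1,3] N   >
        [1,2] "under" : N/(N/NP)
        [2,3] "dog" : N/NP
      [3,4] "plan" : S\N
  [4,5] "every" : N

[0,1] (S/N)/S  lex  "slowly"
[1,2] N/(N/NP)  lex  "under"
[2,3] N/NP  lex  "dog"
[1,3] N  >  k=2
[3,4] S\N  lex  "plan"
[1,4] S  <  k=3
[0,4] S/N  >  k=1
[4,5] N  lex  "every"
[0,5] S  >  k=4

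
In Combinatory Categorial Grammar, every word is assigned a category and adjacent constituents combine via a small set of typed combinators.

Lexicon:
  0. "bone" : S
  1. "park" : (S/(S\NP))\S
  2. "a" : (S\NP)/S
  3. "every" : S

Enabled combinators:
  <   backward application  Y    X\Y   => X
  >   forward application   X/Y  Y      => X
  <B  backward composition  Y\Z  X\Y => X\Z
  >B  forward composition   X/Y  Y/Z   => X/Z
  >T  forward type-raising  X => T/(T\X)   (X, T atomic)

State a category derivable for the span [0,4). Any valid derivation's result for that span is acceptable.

[0,4] S   >
  [0,2] S/(S\NP)   <
    [0,1] "bone" : S
    [1,2] "park" : (S/(S\NP))\S
  [2,4] S\NP   >
    [2,3] "a" : (S\NP)/S
    [3,4] "every" : S

S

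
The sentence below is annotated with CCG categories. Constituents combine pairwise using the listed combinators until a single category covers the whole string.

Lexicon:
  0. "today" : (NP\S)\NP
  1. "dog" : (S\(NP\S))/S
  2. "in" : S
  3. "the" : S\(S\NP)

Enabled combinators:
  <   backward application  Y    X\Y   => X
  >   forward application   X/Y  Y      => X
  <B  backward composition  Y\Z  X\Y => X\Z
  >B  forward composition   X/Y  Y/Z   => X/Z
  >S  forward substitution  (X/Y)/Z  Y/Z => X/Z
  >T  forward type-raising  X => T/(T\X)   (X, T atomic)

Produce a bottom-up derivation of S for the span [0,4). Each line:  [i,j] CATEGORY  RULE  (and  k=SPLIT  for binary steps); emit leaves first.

[0,4] S   <
  [0,3] S\NP   <B
    [0,1] "today" : (NP\S)\NP
    [1,3] S\(NP\S)   >
      [1,2] "dog" : (S\(NP\S))/S
      [2,3] "in" : S
  [3,4] "the" : S\(S\NP)

[0,1] (NP\S)\NP  lex  "today"
[1,2] (S\(NP\S))/S  lex  "dog"
[2,3] S  lex  "in"
[1,3] S\(NP\S)  >  k=2
[0,3] S\NP  <B  k=1
[3,4] S\(S\NP)  lex  "the"
[0,4] S  <  k=3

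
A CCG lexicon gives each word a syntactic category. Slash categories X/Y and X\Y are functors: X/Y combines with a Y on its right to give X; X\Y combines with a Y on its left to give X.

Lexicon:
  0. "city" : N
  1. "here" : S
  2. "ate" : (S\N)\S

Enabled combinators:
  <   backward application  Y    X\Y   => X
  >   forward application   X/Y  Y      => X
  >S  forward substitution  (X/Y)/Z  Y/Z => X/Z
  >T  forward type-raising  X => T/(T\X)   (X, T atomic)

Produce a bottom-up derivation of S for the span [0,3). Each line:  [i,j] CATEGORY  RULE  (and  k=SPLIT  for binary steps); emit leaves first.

[0,1] N  lex  "city"
[0,1] S/(S\N)  >T
[1,2] S  lex  "here"
[2,3] (S\N)\S  lex  "ate"
[1,3] S\N  <  k=2
[0,3] S  >  k=1

[0,3] S   >
  [0,1] S/(S\N)   >T
    [0,1] "city" : N
  [1,3] S\N   <
    [1,2] "here" : S
    [2,3] "ate" : (S\N)\S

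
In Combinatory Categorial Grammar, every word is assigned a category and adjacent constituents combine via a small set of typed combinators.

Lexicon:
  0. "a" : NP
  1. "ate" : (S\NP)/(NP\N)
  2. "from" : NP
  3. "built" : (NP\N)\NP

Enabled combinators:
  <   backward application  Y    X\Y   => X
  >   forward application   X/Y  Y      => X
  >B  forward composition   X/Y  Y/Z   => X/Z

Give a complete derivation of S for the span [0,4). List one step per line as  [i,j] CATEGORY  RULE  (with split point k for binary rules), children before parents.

[0,4] S   <
  [0,1] "a" : NP
  [1,4] S\NP   >
    [1,2] "ate" : (S\NP)/(NP\N)
    [2,4] NP\N   <
      [2,3] "from" : NP
      [3,4] "built" : (NP\N)\NP

[0,1] NP  lex  "a"
[1,2] (S\NP)/(NP\N)  lex  "ate"
[2,3] NP  lex  "from"
[3,4] (NP\N)\NP  lex  "built"
[2,4] NP\N  <  k=3
[1,4] S\NP  >  k=2
[0,4] S  <  k=1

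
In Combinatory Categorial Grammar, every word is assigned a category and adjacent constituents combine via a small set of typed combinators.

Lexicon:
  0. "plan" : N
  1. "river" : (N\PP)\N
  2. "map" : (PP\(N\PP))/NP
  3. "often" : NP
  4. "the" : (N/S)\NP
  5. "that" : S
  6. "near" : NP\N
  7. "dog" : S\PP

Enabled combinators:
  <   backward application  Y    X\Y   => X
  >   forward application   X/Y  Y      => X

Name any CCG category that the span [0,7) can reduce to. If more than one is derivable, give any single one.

PP

[0,8] S   <
  [0,7] PP   <
    [0,2] N\PP   <
      [0,1] "plan" : N
      [1,2] "river" : (N\PP)\N
    [2,7] PP\(N\PP)   >
      [2,3] "map" : (PP\(N\PP))/NP
      [3,7] NP   <
        [3,6] N   >
          [3,5] N/S   <
            [3,4] "often" : NP
            [4,5] "the" : (N/S)\NP
          [5,6] "that" : S
        [6,7] "near" : NP\N
  [7,8] "dog" : S\PP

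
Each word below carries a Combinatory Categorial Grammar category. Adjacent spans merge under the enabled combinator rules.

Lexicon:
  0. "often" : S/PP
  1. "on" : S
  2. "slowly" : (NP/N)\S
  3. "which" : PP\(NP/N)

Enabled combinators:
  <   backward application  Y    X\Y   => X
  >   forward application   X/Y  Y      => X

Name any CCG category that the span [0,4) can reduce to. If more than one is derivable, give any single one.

S

[0,4] S   >
  [0,1] "often" : S/PP
  [1,4] PP   <
    [1,3] NP/N   <
      [1,2] "on" : S
      [2,3] "slowly" : (NP/N)\S
    [3,4] "which" : PP\(NP/N)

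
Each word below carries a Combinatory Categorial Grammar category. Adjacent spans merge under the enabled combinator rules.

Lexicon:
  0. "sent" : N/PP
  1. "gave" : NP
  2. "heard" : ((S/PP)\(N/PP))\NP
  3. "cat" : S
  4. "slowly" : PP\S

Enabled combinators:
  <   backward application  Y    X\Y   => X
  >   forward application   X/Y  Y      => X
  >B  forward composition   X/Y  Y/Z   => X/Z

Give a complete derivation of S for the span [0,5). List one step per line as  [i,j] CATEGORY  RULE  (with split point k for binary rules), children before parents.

[0,1] N/PP  lex  "sent"
[1,2] NP  lex  "gave"
[2,3] ((S/PP)\(N/PP))\NP  lex  "heard"
[1,3] (S/PP)\(N/PP)  <  k=2
[0,3] S/PP  <  k=1
[3,4] S  lex  "cat"
[4,5] PP\S  lex  "slowly"
[3,5] PP  <  k=4
[0,5] S  >  k=3

[0,5] S   >
  [0,3] S/PP   <
    [0,1] "sent" : N/PP
    [1,3] (S/PP)\(N/PP)   <
      [1,2] "gave" : NP
      [2,3] "heard" : ((S/PP)\(N/PP))\NP
  [3,5] PP   <
    [3,4] "cat" : S
    [4,5] "slowly" : PP\S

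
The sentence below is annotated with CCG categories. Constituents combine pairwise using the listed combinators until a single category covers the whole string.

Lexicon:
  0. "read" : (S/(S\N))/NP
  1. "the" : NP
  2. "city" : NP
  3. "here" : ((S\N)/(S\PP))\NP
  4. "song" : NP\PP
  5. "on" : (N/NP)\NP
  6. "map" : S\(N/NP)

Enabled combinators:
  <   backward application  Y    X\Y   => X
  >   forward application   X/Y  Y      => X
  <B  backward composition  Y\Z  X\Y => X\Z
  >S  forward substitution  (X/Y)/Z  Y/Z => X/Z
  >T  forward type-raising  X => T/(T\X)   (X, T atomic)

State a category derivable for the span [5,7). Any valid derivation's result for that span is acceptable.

S\NP

[0,7] S   >
  [0,2] S/(S\N)   >
    [0,1] "read" : (S/(S\N))/NP
    [1,2] "the" : NP
  [2,7] S\N   >
    [2,4] (S\N)/(S\PP)   <
      [2,3] "city" : NP
      [3,4] "here" : ((S\N)/(S\PP))\NP
    [4,7] S\PP   <B
      [4,5] "song" : NP\PP
      [5,7] S\NP   <B
        [5,6] "on" : (N/NP)\NP
        [6,7] "map" : S\(N/NP)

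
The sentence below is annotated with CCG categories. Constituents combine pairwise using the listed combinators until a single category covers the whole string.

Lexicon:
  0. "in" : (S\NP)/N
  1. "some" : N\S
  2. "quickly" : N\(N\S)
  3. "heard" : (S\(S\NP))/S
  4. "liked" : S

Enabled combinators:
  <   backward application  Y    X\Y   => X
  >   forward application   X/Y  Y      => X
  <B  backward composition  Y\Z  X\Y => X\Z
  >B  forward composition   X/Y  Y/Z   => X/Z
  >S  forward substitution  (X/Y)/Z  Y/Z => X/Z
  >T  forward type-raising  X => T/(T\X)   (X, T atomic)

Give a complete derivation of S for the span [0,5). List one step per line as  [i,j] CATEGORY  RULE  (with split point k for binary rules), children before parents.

[0,5] S   <
  [0,3] S\NP   >
    [0,1] "in" : (S\NP)/N
    [1,3] N   <
      [1,2] "some" : N\S
      [2,3] "quickly" : N\(N\S)
  [3,5] S\(S\NP)   >
    [3,4] "heard" : (S\(S\NP))/S
    [4,5] "liked" : S

[0,1] (S\NP)/N  lex  "in"
[1,2] N\S  lex  "some"
[2,3] N\(N\S)  lex  "quickly"
[1,3] N  <  k=2
[0,3] S\NP  >  k=1
[3,4] (S\(S\NP))/S  lex  "heard"
[4,5] S  lex  "liked"
[3,5] S\(S\NP)  >  k=4
[0,5] S  <  k=3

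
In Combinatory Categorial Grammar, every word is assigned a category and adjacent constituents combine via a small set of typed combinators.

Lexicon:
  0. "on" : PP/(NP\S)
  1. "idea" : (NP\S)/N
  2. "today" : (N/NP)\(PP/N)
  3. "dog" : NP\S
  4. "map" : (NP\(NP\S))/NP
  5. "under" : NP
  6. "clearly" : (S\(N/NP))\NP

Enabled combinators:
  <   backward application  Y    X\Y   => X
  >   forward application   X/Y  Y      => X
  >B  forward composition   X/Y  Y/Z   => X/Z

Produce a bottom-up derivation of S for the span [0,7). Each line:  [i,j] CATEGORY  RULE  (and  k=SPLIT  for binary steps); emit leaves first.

[0,7] S   <
  [0,3] N/NP   <
    [0,2] PP/N   >B
      [0,1] "on" : PP/(NP\S)
      [1,2] "idea" : (NP\S)/N
    [2,3] "today" : (N/NP)\(PP/N)
  [3,7] S\(N/NP)   <
    [3,6] NP   <
      [3,4] "dog" : NP\S
      [4,6] NP\(NP\S)   >
        [4,5] "map" : (NP\(NP\S))/NP
        [5,6] "under" : NP
    [6,7] "clearly" : (S\(N/NP))\NP

[0,1] PP/(NP\S)  lex  "on"
[1,2] (NP\S)/N  lex  "idea"
[0,2] PP/N  >B  k=1
[2,3] (N/NP)\(PP/N)  lex  "today"
[0,3] N/NP  <  k=2
[3,4] NP\S  lex  "dog"
[4,5] (NP\(NP\S))/NP  lex  "map"
[5,6] NP  lex  "under"
[4,6] NP\(NP\S)  >  k=5
[3,6] NP  <  k=4
[6,7] (S\(N/NP))\NP  lex  "clearly"
[3,7] S\(N/NP)  <  k=6
[0,7] S  <  k=3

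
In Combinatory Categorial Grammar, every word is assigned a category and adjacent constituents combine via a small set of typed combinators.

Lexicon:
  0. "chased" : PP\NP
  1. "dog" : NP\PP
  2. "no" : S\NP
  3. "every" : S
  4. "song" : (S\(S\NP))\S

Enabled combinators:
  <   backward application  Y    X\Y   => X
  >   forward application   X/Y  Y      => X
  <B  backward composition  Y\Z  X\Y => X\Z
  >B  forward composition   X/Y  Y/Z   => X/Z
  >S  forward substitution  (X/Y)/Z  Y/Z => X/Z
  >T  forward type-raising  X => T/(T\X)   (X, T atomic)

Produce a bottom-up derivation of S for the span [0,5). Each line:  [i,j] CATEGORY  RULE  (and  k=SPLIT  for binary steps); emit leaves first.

[0,5] S   <
  [0,3] S\NP   <B
    [0,1] "chased" : PP\NP
    [1,3] S\PP   <B
      [1,2] "dog" : NP\PP
      [2,3] "no" : S\NP
  [3,5] S\(S\NP)   <
    [3,4] "every" : S
    [4,5] "song" : (S\(S\NP))\S

[0,1] PP\NP  lex  "chased"
[1,2] NP\PP  lex  "dog"
[2,3] S\NP  lex  "no"
[1,3] S\PP  <B  k=2
[0,3] S\NP  <B  k=1
[3,4] S  lex  "every"
[4,5] (S\(S\NP))\S  lex  "song"
[3,5] S\(S\NP)  <  k=4
[0,5] S  <  k=3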